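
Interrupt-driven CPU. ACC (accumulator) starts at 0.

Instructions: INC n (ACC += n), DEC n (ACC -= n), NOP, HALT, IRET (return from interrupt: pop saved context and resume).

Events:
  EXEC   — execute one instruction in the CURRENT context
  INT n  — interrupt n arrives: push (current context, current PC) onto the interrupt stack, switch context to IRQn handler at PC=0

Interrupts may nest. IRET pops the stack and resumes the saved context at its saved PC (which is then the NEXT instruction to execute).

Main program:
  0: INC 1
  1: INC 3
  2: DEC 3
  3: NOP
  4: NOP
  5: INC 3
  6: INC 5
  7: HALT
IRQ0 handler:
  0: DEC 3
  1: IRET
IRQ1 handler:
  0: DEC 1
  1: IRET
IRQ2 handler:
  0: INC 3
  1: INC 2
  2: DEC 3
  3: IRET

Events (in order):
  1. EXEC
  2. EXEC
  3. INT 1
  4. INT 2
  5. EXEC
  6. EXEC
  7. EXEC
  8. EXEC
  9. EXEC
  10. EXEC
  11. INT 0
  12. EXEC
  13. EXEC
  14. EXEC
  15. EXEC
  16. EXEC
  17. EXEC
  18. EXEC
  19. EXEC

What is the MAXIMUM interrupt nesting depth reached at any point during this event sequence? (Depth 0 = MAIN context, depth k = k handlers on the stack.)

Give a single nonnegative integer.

Event 1 (EXEC): [MAIN] PC=0: INC 1 -> ACC=1 [depth=0]
Event 2 (EXEC): [MAIN] PC=1: INC 3 -> ACC=4 [depth=0]
Event 3 (INT 1): INT 1 arrives: push (MAIN, PC=2), enter IRQ1 at PC=0 (depth now 1) [depth=1]
Event 4 (INT 2): INT 2 arrives: push (IRQ1, PC=0), enter IRQ2 at PC=0 (depth now 2) [depth=2]
Event 5 (EXEC): [IRQ2] PC=0: INC 3 -> ACC=7 [depth=2]
Event 6 (EXEC): [IRQ2] PC=1: INC 2 -> ACC=9 [depth=2]
Event 7 (EXEC): [IRQ2] PC=2: DEC 3 -> ACC=6 [depth=2]
Event 8 (EXEC): [IRQ2] PC=3: IRET -> resume IRQ1 at PC=0 (depth now 1) [depth=1]
Event 9 (EXEC): [IRQ1] PC=0: DEC 1 -> ACC=5 [depth=1]
Event 10 (EXEC): [IRQ1] PC=1: IRET -> resume MAIN at PC=2 (depth now 0) [depth=0]
Event 11 (INT 0): INT 0 arrives: push (MAIN, PC=2), enter IRQ0 at PC=0 (depth now 1) [depth=1]
Event 12 (EXEC): [IRQ0] PC=0: DEC 3 -> ACC=2 [depth=1]
Event 13 (EXEC): [IRQ0] PC=1: IRET -> resume MAIN at PC=2 (depth now 0) [depth=0]
Event 14 (EXEC): [MAIN] PC=2: DEC 3 -> ACC=-1 [depth=0]
Event 15 (EXEC): [MAIN] PC=3: NOP [depth=0]
Event 16 (EXEC): [MAIN] PC=4: NOP [depth=0]
Event 17 (EXEC): [MAIN] PC=5: INC 3 -> ACC=2 [depth=0]
Event 18 (EXEC): [MAIN] PC=6: INC 5 -> ACC=7 [depth=0]
Event 19 (EXEC): [MAIN] PC=7: HALT [depth=0]
Max depth observed: 2

Answer: 2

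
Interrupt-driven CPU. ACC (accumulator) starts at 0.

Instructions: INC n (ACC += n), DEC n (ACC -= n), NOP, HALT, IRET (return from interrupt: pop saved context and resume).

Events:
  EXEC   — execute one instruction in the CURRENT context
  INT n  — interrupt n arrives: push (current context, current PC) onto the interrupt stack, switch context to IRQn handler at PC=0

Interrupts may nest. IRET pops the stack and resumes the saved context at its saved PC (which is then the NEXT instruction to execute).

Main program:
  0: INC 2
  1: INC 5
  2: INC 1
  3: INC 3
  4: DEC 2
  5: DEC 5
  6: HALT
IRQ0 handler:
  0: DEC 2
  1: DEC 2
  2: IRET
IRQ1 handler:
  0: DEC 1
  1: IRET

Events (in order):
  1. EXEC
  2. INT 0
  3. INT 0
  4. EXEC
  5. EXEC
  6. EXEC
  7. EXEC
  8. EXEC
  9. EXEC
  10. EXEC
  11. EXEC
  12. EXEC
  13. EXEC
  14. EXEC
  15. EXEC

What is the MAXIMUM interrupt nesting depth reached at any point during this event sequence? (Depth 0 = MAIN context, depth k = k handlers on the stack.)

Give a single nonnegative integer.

Answer: 2

Derivation:
Event 1 (EXEC): [MAIN] PC=0: INC 2 -> ACC=2 [depth=0]
Event 2 (INT 0): INT 0 arrives: push (MAIN, PC=1), enter IRQ0 at PC=0 (depth now 1) [depth=1]
Event 3 (INT 0): INT 0 arrives: push (IRQ0, PC=0), enter IRQ0 at PC=0 (depth now 2) [depth=2]
Event 4 (EXEC): [IRQ0] PC=0: DEC 2 -> ACC=0 [depth=2]
Event 5 (EXEC): [IRQ0] PC=1: DEC 2 -> ACC=-2 [depth=2]
Event 6 (EXEC): [IRQ0] PC=2: IRET -> resume IRQ0 at PC=0 (depth now 1) [depth=1]
Event 7 (EXEC): [IRQ0] PC=0: DEC 2 -> ACC=-4 [depth=1]
Event 8 (EXEC): [IRQ0] PC=1: DEC 2 -> ACC=-6 [depth=1]
Event 9 (EXEC): [IRQ0] PC=2: IRET -> resume MAIN at PC=1 (depth now 0) [depth=0]
Event 10 (EXEC): [MAIN] PC=1: INC 5 -> ACC=-1 [depth=0]
Event 11 (EXEC): [MAIN] PC=2: INC 1 -> ACC=0 [depth=0]
Event 12 (EXEC): [MAIN] PC=3: INC 3 -> ACC=3 [depth=0]
Event 13 (EXEC): [MAIN] PC=4: DEC 2 -> ACC=1 [depth=0]
Event 14 (EXEC): [MAIN] PC=5: DEC 5 -> ACC=-4 [depth=0]
Event 15 (EXEC): [MAIN] PC=6: HALT [depth=0]
Max depth observed: 2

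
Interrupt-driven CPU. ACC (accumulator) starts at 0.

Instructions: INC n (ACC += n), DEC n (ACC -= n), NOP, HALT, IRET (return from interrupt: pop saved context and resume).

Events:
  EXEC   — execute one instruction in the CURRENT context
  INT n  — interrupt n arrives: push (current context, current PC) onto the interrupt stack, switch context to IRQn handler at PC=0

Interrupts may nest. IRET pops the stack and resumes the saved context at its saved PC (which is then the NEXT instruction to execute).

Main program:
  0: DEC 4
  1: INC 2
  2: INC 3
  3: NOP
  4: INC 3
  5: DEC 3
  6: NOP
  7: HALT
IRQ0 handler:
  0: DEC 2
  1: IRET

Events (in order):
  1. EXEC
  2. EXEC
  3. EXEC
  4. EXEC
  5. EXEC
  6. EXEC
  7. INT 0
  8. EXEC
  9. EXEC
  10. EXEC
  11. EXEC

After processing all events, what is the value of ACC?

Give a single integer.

Answer: -1

Derivation:
Event 1 (EXEC): [MAIN] PC=0: DEC 4 -> ACC=-4
Event 2 (EXEC): [MAIN] PC=1: INC 2 -> ACC=-2
Event 3 (EXEC): [MAIN] PC=2: INC 3 -> ACC=1
Event 4 (EXEC): [MAIN] PC=3: NOP
Event 5 (EXEC): [MAIN] PC=4: INC 3 -> ACC=4
Event 6 (EXEC): [MAIN] PC=5: DEC 3 -> ACC=1
Event 7 (INT 0): INT 0 arrives: push (MAIN, PC=6), enter IRQ0 at PC=0 (depth now 1)
Event 8 (EXEC): [IRQ0] PC=0: DEC 2 -> ACC=-1
Event 9 (EXEC): [IRQ0] PC=1: IRET -> resume MAIN at PC=6 (depth now 0)
Event 10 (EXEC): [MAIN] PC=6: NOP
Event 11 (EXEC): [MAIN] PC=7: HALT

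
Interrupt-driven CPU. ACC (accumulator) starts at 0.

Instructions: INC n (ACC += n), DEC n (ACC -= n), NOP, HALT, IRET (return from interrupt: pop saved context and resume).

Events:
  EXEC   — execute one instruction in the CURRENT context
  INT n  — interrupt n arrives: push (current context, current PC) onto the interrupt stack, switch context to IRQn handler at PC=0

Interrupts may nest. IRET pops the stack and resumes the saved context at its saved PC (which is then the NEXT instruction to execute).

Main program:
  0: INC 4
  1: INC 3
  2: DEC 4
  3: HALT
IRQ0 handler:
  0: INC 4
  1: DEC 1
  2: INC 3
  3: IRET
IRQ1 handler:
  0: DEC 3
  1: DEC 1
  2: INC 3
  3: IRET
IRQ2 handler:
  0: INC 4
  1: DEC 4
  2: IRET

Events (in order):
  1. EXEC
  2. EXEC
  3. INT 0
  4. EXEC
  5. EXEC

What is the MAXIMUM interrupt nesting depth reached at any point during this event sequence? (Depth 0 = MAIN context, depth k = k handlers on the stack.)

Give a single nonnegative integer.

Answer: 1

Derivation:
Event 1 (EXEC): [MAIN] PC=0: INC 4 -> ACC=4 [depth=0]
Event 2 (EXEC): [MAIN] PC=1: INC 3 -> ACC=7 [depth=0]
Event 3 (INT 0): INT 0 arrives: push (MAIN, PC=2), enter IRQ0 at PC=0 (depth now 1) [depth=1]
Event 4 (EXEC): [IRQ0] PC=0: INC 4 -> ACC=11 [depth=1]
Event 5 (EXEC): [IRQ0] PC=1: DEC 1 -> ACC=10 [depth=1]
Max depth observed: 1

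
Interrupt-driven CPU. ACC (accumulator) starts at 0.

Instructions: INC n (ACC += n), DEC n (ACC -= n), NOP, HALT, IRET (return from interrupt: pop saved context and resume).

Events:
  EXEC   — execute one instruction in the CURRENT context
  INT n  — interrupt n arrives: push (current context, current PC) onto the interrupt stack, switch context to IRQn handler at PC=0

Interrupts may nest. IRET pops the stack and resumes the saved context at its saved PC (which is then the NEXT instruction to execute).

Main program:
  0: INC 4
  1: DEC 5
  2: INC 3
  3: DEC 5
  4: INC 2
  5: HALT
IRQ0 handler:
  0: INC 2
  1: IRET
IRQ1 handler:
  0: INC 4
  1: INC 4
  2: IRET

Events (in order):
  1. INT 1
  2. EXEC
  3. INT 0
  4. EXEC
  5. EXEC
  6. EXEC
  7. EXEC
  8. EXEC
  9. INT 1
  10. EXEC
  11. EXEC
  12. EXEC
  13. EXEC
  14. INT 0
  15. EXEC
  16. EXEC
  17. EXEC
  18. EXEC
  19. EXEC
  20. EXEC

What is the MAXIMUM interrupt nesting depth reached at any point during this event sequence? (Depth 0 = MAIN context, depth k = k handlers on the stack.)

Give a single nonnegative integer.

Event 1 (INT 1): INT 1 arrives: push (MAIN, PC=0), enter IRQ1 at PC=0 (depth now 1) [depth=1]
Event 2 (EXEC): [IRQ1] PC=0: INC 4 -> ACC=4 [depth=1]
Event 3 (INT 0): INT 0 arrives: push (IRQ1, PC=1), enter IRQ0 at PC=0 (depth now 2) [depth=2]
Event 4 (EXEC): [IRQ0] PC=0: INC 2 -> ACC=6 [depth=2]
Event 5 (EXEC): [IRQ0] PC=1: IRET -> resume IRQ1 at PC=1 (depth now 1) [depth=1]
Event 6 (EXEC): [IRQ1] PC=1: INC 4 -> ACC=10 [depth=1]
Event 7 (EXEC): [IRQ1] PC=2: IRET -> resume MAIN at PC=0 (depth now 0) [depth=0]
Event 8 (EXEC): [MAIN] PC=0: INC 4 -> ACC=14 [depth=0]
Event 9 (INT 1): INT 1 arrives: push (MAIN, PC=1), enter IRQ1 at PC=0 (depth now 1) [depth=1]
Event 10 (EXEC): [IRQ1] PC=0: INC 4 -> ACC=18 [depth=1]
Event 11 (EXEC): [IRQ1] PC=1: INC 4 -> ACC=22 [depth=1]
Event 12 (EXEC): [IRQ1] PC=2: IRET -> resume MAIN at PC=1 (depth now 0) [depth=0]
Event 13 (EXEC): [MAIN] PC=1: DEC 5 -> ACC=17 [depth=0]
Event 14 (INT 0): INT 0 arrives: push (MAIN, PC=2), enter IRQ0 at PC=0 (depth now 1) [depth=1]
Event 15 (EXEC): [IRQ0] PC=0: INC 2 -> ACC=19 [depth=1]
Event 16 (EXEC): [IRQ0] PC=1: IRET -> resume MAIN at PC=2 (depth now 0) [depth=0]
Event 17 (EXEC): [MAIN] PC=2: INC 3 -> ACC=22 [depth=0]
Event 18 (EXEC): [MAIN] PC=3: DEC 5 -> ACC=17 [depth=0]
Event 19 (EXEC): [MAIN] PC=4: INC 2 -> ACC=19 [depth=0]
Event 20 (EXEC): [MAIN] PC=5: HALT [depth=0]
Max depth observed: 2

Answer: 2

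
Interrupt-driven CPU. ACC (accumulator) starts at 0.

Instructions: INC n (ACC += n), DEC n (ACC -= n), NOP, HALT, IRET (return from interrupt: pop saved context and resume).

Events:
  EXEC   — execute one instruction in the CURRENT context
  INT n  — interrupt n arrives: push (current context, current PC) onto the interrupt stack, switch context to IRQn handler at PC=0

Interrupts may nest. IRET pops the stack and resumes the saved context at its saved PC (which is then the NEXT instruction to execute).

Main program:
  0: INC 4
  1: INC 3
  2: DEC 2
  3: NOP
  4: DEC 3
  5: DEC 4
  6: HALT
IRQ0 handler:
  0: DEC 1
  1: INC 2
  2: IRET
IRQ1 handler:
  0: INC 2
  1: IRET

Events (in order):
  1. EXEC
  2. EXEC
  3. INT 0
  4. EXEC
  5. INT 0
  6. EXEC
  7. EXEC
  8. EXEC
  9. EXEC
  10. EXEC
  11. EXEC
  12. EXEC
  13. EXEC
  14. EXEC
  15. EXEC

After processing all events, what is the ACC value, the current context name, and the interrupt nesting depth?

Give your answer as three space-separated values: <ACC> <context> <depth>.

Event 1 (EXEC): [MAIN] PC=0: INC 4 -> ACC=4
Event 2 (EXEC): [MAIN] PC=1: INC 3 -> ACC=7
Event 3 (INT 0): INT 0 arrives: push (MAIN, PC=2), enter IRQ0 at PC=0 (depth now 1)
Event 4 (EXEC): [IRQ0] PC=0: DEC 1 -> ACC=6
Event 5 (INT 0): INT 0 arrives: push (IRQ0, PC=1), enter IRQ0 at PC=0 (depth now 2)
Event 6 (EXEC): [IRQ0] PC=0: DEC 1 -> ACC=5
Event 7 (EXEC): [IRQ0] PC=1: INC 2 -> ACC=7
Event 8 (EXEC): [IRQ0] PC=2: IRET -> resume IRQ0 at PC=1 (depth now 1)
Event 9 (EXEC): [IRQ0] PC=1: INC 2 -> ACC=9
Event 10 (EXEC): [IRQ0] PC=2: IRET -> resume MAIN at PC=2 (depth now 0)
Event 11 (EXEC): [MAIN] PC=2: DEC 2 -> ACC=7
Event 12 (EXEC): [MAIN] PC=3: NOP
Event 13 (EXEC): [MAIN] PC=4: DEC 3 -> ACC=4
Event 14 (EXEC): [MAIN] PC=5: DEC 4 -> ACC=0
Event 15 (EXEC): [MAIN] PC=6: HALT

Answer: 0 MAIN 0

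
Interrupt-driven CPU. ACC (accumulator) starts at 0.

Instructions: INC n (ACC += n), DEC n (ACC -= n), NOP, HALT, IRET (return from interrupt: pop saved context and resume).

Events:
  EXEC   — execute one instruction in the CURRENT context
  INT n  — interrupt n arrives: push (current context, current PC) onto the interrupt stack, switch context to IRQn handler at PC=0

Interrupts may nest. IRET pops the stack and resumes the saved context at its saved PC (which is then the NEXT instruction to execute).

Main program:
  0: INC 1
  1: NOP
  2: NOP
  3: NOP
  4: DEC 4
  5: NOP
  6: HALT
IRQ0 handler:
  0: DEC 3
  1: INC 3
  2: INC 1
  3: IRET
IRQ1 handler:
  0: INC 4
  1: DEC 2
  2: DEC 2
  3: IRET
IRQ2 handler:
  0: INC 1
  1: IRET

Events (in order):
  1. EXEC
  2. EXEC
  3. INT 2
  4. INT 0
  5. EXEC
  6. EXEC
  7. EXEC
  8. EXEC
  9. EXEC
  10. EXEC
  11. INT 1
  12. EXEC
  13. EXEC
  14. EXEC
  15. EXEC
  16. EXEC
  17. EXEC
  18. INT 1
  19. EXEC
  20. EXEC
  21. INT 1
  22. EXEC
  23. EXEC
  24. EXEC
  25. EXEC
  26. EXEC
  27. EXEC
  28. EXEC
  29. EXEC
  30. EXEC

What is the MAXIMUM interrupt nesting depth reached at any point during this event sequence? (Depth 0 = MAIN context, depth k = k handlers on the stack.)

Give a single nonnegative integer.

Answer: 2

Derivation:
Event 1 (EXEC): [MAIN] PC=0: INC 1 -> ACC=1 [depth=0]
Event 2 (EXEC): [MAIN] PC=1: NOP [depth=0]
Event 3 (INT 2): INT 2 arrives: push (MAIN, PC=2), enter IRQ2 at PC=0 (depth now 1) [depth=1]
Event 4 (INT 0): INT 0 arrives: push (IRQ2, PC=0), enter IRQ0 at PC=0 (depth now 2) [depth=2]
Event 5 (EXEC): [IRQ0] PC=0: DEC 3 -> ACC=-2 [depth=2]
Event 6 (EXEC): [IRQ0] PC=1: INC 3 -> ACC=1 [depth=2]
Event 7 (EXEC): [IRQ0] PC=2: INC 1 -> ACC=2 [depth=2]
Event 8 (EXEC): [IRQ0] PC=3: IRET -> resume IRQ2 at PC=0 (depth now 1) [depth=1]
Event 9 (EXEC): [IRQ2] PC=0: INC 1 -> ACC=3 [depth=1]
Event 10 (EXEC): [IRQ2] PC=1: IRET -> resume MAIN at PC=2 (depth now 0) [depth=0]
Event 11 (INT 1): INT 1 arrives: push (MAIN, PC=2), enter IRQ1 at PC=0 (depth now 1) [depth=1]
Event 12 (EXEC): [IRQ1] PC=0: INC 4 -> ACC=7 [depth=1]
Event 13 (EXEC): [IRQ1] PC=1: DEC 2 -> ACC=5 [depth=1]
Event 14 (EXEC): [IRQ1] PC=2: DEC 2 -> ACC=3 [depth=1]
Event 15 (EXEC): [IRQ1] PC=3: IRET -> resume MAIN at PC=2 (depth now 0) [depth=0]
Event 16 (EXEC): [MAIN] PC=2: NOP [depth=0]
Event 17 (EXEC): [MAIN] PC=3: NOP [depth=0]
Event 18 (INT 1): INT 1 arrives: push (MAIN, PC=4), enter IRQ1 at PC=0 (depth now 1) [depth=1]
Event 19 (EXEC): [IRQ1] PC=0: INC 4 -> ACC=7 [depth=1]
Event 20 (EXEC): [IRQ1] PC=1: DEC 2 -> ACC=5 [depth=1]
Event 21 (INT 1): INT 1 arrives: push (IRQ1, PC=2), enter IRQ1 at PC=0 (depth now 2) [depth=2]
Event 22 (EXEC): [IRQ1] PC=0: INC 4 -> ACC=9 [depth=2]
Event 23 (EXEC): [IRQ1] PC=1: DEC 2 -> ACC=7 [depth=2]
Event 24 (EXEC): [IRQ1] PC=2: DEC 2 -> ACC=5 [depth=2]
Event 25 (EXEC): [IRQ1] PC=3: IRET -> resume IRQ1 at PC=2 (depth now 1) [depth=1]
Event 26 (EXEC): [IRQ1] PC=2: DEC 2 -> ACC=3 [depth=1]
Event 27 (EXEC): [IRQ1] PC=3: IRET -> resume MAIN at PC=4 (depth now 0) [depth=0]
Event 28 (EXEC): [MAIN] PC=4: DEC 4 -> ACC=-1 [depth=0]
Event 29 (EXEC): [MAIN] PC=5: NOP [depth=0]
Event 30 (EXEC): [MAIN] PC=6: HALT [depth=0]
Max depth observed: 2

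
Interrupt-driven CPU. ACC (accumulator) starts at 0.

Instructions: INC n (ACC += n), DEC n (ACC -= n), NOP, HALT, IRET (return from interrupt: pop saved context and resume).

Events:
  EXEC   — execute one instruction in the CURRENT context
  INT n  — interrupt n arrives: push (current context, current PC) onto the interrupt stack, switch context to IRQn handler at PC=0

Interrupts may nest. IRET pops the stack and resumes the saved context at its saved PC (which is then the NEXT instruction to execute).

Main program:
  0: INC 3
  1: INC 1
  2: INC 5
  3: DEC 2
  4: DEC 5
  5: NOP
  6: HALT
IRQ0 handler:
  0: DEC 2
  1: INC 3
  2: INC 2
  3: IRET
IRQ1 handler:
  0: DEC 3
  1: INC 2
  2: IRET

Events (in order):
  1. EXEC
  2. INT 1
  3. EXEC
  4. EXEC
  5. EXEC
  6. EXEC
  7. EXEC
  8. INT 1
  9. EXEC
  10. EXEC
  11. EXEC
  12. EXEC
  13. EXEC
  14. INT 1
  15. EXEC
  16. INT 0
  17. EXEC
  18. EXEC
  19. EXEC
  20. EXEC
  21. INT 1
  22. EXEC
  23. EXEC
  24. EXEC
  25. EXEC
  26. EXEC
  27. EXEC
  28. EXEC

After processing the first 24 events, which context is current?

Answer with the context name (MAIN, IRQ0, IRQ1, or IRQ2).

Answer: IRQ1

Derivation:
Event 1 (EXEC): [MAIN] PC=0: INC 3 -> ACC=3
Event 2 (INT 1): INT 1 arrives: push (MAIN, PC=1), enter IRQ1 at PC=0 (depth now 1)
Event 3 (EXEC): [IRQ1] PC=0: DEC 3 -> ACC=0
Event 4 (EXEC): [IRQ1] PC=1: INC 2 -> ACC=2
Event 5 (EXEC): [IRQ1] PC=2: IRET -> resume MAIN at PC=1 (depth now 0)
Event 6 (EXEC): [MAIN] PC=1: INC 1 -> ACC=3
Event 7 (EXEC): [MAIN] PC=2: INC 5 -> ACC=8
Event 8 (INT 1): INT 1 arrives: push (MAIN, PC=3), enter IRQ1 at PC=0 (depth now 1)
Event 9 (EXEC): [IRQ1] PC=0: DEC 3 -> ACC=5
Event 10 (EXEC): [IRQ1] PC=1: INC 2 -> ACC=7
Event 11 (EXEC): [IRQ1] PC=2: IRET -> resume MAIN at PC=3 (depth now 0)
Event 12 (EXEC): [MAIN] PC=3: DEC 2 -> ACC=5
Event 13 (EXEC): [MAIN] PC=4: DEC 5 -> ACC=0
Event 14 (INT 1): INT 1 arrives: push (MAIN, PC=5), enter IRQ1 at PC=0 (depth now 1)
Event 15 (EXEC): [IRQ1] PC=0: DEC 3 -> ACC=-3
Event 16 (INT 0): INT 0 arrives: push (IRQ1, PC=1), enter IRQ0 at PC=0 (depth now 2)
Event 17 (EXEC): [IRQ0] PC=0: DEC 2 -> ACC=-5
Event 18 (EXEC): [IRQ0] PC=1: INC 3 -> ACC=-2
Event 19 (EXEC): [IRQ0] PC=2: INC 2 -> ACC=0
Event 20 (EXEC): [IRQ0] PC=3: IRET -> resume IRQ1 at PC=1 (depth now 1)
Event 21 (INT 1): INT 1 arrives: push (IRQ1, PC=1), enter IRQ1 at PC=0 (depth now 2)
Event 22 (EXEC): [IRQ1] PC=0: DEC 3 -> ACC=-3
Event 23 (EXEC): [IRQ1] PC=1: INC 2 -> ACC=-1
Event 24 (EXEC): [IRQ1] PC=2: IRET -> resume IRQ1 at PC=1 (depth now 1)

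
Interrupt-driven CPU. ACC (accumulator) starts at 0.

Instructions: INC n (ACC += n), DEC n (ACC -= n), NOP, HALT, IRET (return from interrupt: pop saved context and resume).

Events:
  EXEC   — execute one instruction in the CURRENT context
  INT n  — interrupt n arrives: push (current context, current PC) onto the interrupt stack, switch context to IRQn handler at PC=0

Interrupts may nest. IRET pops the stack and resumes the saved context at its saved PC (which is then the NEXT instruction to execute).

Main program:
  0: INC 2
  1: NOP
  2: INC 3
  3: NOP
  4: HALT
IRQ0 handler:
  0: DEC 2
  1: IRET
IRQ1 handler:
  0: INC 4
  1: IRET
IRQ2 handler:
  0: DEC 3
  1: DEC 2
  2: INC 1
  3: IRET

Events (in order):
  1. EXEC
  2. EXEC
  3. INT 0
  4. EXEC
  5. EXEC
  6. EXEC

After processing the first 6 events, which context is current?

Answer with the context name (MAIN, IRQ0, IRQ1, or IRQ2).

Event 1 (EXEC): [MAIN] PC=0: INC 2 -> ACC=2
Event 2 (EXEC): [MAIN] PC=1: NOP
Event 3 (INT 0): INT 0 arrives: push (MAIN, PC=2), enter IRQ0 at PC=0 (depth now 1)
Event 4 (EXEC): [IRQ0] PC=0: DEC 2 -> ACC=0
Event 5 (EXEC): [IRQ0] PC=1: IRET -> resume MAIN at PC=2 (depth now 0)
Event 6 (EXEC): [MAIN] PC=2: INC 3 -> ACC=3

Answer: MAIN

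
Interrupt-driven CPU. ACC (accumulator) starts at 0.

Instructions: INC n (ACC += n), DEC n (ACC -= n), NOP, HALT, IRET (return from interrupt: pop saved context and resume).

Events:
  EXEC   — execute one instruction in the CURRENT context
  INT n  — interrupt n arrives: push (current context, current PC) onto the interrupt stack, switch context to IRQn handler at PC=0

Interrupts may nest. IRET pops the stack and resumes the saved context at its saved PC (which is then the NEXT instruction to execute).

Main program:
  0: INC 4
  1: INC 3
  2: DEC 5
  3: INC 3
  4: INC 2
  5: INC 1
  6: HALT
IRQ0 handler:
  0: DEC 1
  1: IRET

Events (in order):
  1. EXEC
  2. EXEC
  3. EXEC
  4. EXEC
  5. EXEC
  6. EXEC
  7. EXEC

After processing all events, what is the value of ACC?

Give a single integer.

Event 1 (EXEC): [MAIN] PC=0: INC 4 -> ACC=4
Event 2 (EXEC): [MAIN] PC=1: INC 3 -> ACC=7
Event 3 (EXEC): [MAIN] PC=2: DEC 5 -> ACC=2
Event 4 (EXEC): [MAIN] PC=3: INC 3 -> ACC=5
Event 5 (EXEC): [MAIN] PC=4: INC 2 -> ACC=7
Event 6 (EXEC): [MAIN] PC=5: INC 1 -> ACC=8
Event 7 (EXEC): [MAIN] PC=6: HALT

Answer: 8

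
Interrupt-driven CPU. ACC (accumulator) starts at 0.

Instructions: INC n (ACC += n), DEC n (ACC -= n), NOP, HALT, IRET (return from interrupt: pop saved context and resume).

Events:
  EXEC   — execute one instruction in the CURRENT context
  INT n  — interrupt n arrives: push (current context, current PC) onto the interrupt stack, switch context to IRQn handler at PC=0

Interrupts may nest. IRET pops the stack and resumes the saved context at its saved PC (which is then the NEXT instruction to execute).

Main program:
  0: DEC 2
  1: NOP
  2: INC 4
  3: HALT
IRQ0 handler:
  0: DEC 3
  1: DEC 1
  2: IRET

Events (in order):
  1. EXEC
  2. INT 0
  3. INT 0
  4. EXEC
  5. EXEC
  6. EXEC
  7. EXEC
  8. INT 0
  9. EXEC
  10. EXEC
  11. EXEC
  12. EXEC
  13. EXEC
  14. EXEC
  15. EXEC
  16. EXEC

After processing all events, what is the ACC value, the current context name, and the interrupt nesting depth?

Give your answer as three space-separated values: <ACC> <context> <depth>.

Event 1 (EXEC): [MAIN] PC=0: DEC 2 -> ACC=-2
Event 2 (INT 0): INT 0 arrives: push (MAIN, PC=1), enter IRQ0 at PC=0 (depth now 1)
Event 3 (INT 0): INT 0 arrives: push (IRQ0, PC=0), enter IRQ0 at PC=0 (depth now 2)
Event 4 (EXEC): [IRQ0] PC=0: DEC 3 -> ACC=-5
Event 5 (EXEC): [IRQ0] PC=1: DEC 1 -> ACC=-6
Event 6 (EXEC): [IRQ0] PC=2: IRET -> resume IRQ0 at PC=0 (depth now 1)
Event 7 (EXEC): [IRQ0] PC=0: DEC 3 -> ACC=-9
Event 8 (INT 0): INT 0 arrives: push (IRQ0, PC=1), enter IRQ0 at PC=0 (depth now 2)
Event 9 (EXEC): [IRQ0] PC=0: DEC 3 -> ACC=-12
Event 10 (EXEC): [IRQ0] PC=1: DEC 1 -> ACC=-13
Event 11 (EXEC): [IRQ0] PC=2: IRET -> resume IRQ0 at PC=1 (depth now 1)
Event 12 (EXEC): [IRQ0] PC=1: DEC 1 -> ACC=-14
Event 13 (EXEC): [IRQ0] PC=2: IRET -> resume MAIN at PC=1 (depth now 0)
Event 14 (EXEC): [MAIN] PC=1: NOP
Event 15 (EXEC): [MAIN] PC=2: INC 4 -> ACC=-10
Event 16 (EXEC): [MAIN] PC=3: HALT

Answer: -10 MAIN 0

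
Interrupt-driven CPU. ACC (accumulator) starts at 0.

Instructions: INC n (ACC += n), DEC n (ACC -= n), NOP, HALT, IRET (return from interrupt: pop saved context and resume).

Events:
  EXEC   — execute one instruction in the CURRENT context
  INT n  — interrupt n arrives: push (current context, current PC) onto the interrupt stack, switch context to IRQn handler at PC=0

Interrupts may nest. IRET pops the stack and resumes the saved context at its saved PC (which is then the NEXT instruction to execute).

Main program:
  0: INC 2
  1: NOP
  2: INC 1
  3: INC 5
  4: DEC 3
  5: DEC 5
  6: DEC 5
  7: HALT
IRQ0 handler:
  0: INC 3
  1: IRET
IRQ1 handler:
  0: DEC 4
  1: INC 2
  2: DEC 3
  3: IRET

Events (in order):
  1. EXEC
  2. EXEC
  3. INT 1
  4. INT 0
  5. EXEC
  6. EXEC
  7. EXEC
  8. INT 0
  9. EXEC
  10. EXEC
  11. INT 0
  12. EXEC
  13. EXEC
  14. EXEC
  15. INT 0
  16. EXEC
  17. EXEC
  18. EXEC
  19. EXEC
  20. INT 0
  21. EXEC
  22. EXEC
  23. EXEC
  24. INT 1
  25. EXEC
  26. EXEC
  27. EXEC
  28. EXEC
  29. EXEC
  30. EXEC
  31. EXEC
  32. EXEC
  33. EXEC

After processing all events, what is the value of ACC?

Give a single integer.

Answer: 0

Derivation:
Event 1 (EXEC): [MAIN] PC=0: INC 2 -> ACC=2
Event 2 (EXEC): [MAIN] PC=1: NOP
Event 3 (INT 1): INT 1 arrives: push (MAIN, PC=2), enter IRQ1 at PC=0 (depth now 1)
Event 4 (INT 0): INT 0 arrives: push (IRQ1, PC=0), enter IRQ0 at PC=0 (depth now 2)
Event 5 (EXEC): [IRQ0] PC=0: INC 3 -> ACC=5
Event 6 (EXEC): [IRQ0] PC=1: IRET -> resume IRQ1 at PC=0 (depth now 1)
Event 7 (EXEC): [IRQ1] PC=0: DEC 4 -> ACC=1
Event 8 (INT 0): INT 0 arrives: push (IRQ1, PC=1), enter IRQ0 at PC=0 (depth now 2)
Event 9 (EXEC): [IRQ0] PC=0: INC 3 -> ACC=4
Event 10 (EXEC): [IRQ0] PC=1: IRET -> resume IRQ1 at PC=1 (depth now 1)
Event 11 (INT 0): INT 0 arrives: push (IRQ1, PC=1), enter IRQ0 at PC=0 (depth now 2)
Event 12 (EXEC): [IRQ0] PC=0: INC 3 -> ACC=7
Event 13 (EXEC): [IRQ0] PC=1: IRET -> resume IRQ1 at PC=1 (depth now 1)
Event 14 (EXEC): [IRQ1] PC=1: INC 2 -> ACC=9
Event 15 (INT 0): INT 0 arrives: push (IRQ1, PC=2), enter IRQ0 at PC=0 (depth now 2)
Event 16 (EXEC): [IRQ0] PC=0: INC 3 -> ACC=12
Event 17 (EXEC): [IRQ0] PC=1: IRET -> resume IRQ1 at PC=2 (depth now 1)
Event 18 (EXEC): [IRQ1] PC=2: DEC 3 -> ACC=9
Event 19 (EXEC): [IRQ1] PC=3: IRET -> resume MAIN at PC=2 (depth now 0)
Event 20 (INT 0): INT 0 arrives: push (MAIN, PC=2), enter IRQ0 at PC=0 (depth now 1)
Event 21 (EXEC): [IRQ0] PC=0: INC 3 -> ACC=12
Event 22 (EXEC): [IRQ0] PC=1: IRET -> resume MAIN at PC=2 (depth now 0)
Event 23 (EXEC): [MAIN] PC=2: INC 1 -> ACC=13
Event 24 (INT 1): INT 1 arrives: push (MAIN, PC=3), enter IRQ1 at PC=0 (depth now 1)
Event 25 (EXEC): [IRQ1] PC=0: DEC 4 -> ACC=9
Event 26 (EXEC): [IRQ1] PC=1: INC 2 -> ACC=11
Event 27 (EXEC): [IRQ1] PC=2: DEC 3 -> ACC=8
Event 28 (EXEC): [IRQ1] PC=3: IRET -> resume MAIN at PC=3 (depth now 0)
Event 29 (EXEC): [MAIN] PC=3: INC 5 -> ACC=13
Event 30 (EXEC): [MAIN] PC=4: DEC 3 -> ACC=10
Event 31 (EXEC): [MAIN] PC=5: DEC 5 -> ACC=5
Event 32 (EXEC): [MAIN] PC=6: DEC 5 -> ACC=0
Event 33 (EXEC): [MAIN] PC=7: HALT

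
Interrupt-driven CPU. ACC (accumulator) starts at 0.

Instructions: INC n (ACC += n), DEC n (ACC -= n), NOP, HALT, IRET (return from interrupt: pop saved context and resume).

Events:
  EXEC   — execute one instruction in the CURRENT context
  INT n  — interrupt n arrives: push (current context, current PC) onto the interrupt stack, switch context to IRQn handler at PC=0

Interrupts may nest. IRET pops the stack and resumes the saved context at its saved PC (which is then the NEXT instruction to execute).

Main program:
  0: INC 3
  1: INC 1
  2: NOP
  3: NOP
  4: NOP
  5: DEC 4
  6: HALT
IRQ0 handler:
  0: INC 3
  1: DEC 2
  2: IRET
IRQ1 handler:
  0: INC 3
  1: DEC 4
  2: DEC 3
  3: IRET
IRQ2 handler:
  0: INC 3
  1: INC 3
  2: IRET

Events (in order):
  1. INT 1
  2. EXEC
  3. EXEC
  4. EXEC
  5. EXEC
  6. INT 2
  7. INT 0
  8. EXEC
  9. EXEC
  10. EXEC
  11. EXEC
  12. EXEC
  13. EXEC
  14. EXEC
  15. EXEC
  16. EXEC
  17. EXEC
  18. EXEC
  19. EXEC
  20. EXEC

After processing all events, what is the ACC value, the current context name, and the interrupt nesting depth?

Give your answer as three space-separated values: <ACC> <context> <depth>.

Event 1 (INT 1): INT 1 arrives: push (MAIN, PC=0), enter IRQ1 at PC=0 (depth now 1)
Event 2 (EXEC): [IRQ1] PC=0: INC 3 -> ACC=3
Event 3 (EXEC): [IRQ1] PC=1: DEC 4 -> ACC=-1
Event 4 (EXEC): [IRQ1] PC=2: DEC 3 -> ACC=-4
Event 5 (EXEC): [IRQ1] PC=3: IRET -> resume MAIN at PC=0 (depth now 0)
Event 6 (INT 2): INT 2 arrives: push (MAIN, PC=0), enter IRQ2 at PC=0 (depth now 1)
Event 7 (INT 0): INT 0 arrives: push (IRQ2, PC=0), enter IRQ0 at PC=0 (depth now 2)
Event 8 (EXEC): [IRQ0] PC=0: INC 3 -> ACC=-1
Event 9 (EXEC): [IRQ0] PC=1: DEC 2 -> ACC=-3
Event 10 (EXEC): [IRQ0] PC=2: IRET -> resume IRQ2 at PC=0 (depth now 1)
Event 11 (EXEC): [IRQ2] PC=0: INC 3 -> ACC=0
Event 12 (EXEC): [IRQ2] PC=1: INC 3 -> ACC=3
Event 13 (EXEC): [IRQ2] PC=2: IRET -> resume MAIN at PC=0 (depth now 0)
Event 14 (EXEC): [MAIN] PC=0: INC 3 -> ACC=6
Event 15 (EXEC): [MAIN] PC=1: INC 1 -> ACC=7
Event 16 (EXEC): [MAIN] PC=2: NOP
Event 17 (EXEC): [MAIN] PC=3: NOP
Event 18 (EXEC): [MAIN] PC=4: NOP
Event 19 (EXEC): [MAIN] PC=5: DEC 4 -> ACC=3
Event 20 (EXEC): [MAIN] PC=6: HALT

Answer: 3 MAIN 0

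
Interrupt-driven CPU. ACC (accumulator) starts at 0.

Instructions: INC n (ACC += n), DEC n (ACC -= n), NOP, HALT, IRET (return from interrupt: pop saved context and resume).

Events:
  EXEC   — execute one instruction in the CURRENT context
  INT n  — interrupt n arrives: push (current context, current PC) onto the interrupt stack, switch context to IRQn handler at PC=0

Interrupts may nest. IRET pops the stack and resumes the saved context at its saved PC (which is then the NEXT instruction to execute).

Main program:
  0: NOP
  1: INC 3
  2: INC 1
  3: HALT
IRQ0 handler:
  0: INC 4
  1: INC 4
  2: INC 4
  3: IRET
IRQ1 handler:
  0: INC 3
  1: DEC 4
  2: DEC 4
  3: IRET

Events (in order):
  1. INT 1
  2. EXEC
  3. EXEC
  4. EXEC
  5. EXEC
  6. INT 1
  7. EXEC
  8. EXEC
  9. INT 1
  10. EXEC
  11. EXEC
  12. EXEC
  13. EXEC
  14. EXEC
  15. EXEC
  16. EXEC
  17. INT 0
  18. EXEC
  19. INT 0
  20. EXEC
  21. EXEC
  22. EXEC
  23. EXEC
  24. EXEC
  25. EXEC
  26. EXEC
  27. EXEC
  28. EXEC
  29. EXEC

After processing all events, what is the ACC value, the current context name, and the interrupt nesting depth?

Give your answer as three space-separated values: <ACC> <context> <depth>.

Event 1 (INT 1): INT 1 arrives: push (MAIN, PC=0), enter IRQ1 at PC=0 (depth now 1)
Event 2 (EXEC): [IRQ1] PC=0: INC 3 -> ACC=3
Event 3 (EXEC): [IRQ1] PC=1: DEC 4 -> ACC=-1
Event 4 (EXEC): [IRQ1] PC=2: DEC 4 -> ACC=-5
Event 5 (EXEC): [IRQ1] PC=3: IRET -> resume MAIN at PC=0 (depth now 0)
Event 6 (INT 1): INT 1 arrives: push (MAIN, PC=0), enter IRQ1 at PC=0 (depth now 1)
Event 7 (EXEC): [IRQ1] PC=0: INC 3 -> ACC=-2
Event 8 (EXEC): [IRQ1] PC=1: DEC 4 -> ACC=-6
Event 9 (INT 1): INT 1 arrives: push (IRQ1, PC=2), enter IRQ1 at PC=0 (depth now 2)
Event 10 (EXEC): [IRQ1] PC=0: INC 3 -> ACC=-3
Event 11 (EXEC): [IRQ1] PC=1: DEC 4 -> ACC=-7
Event 12 (EXEC): [IRQ1] PC=2: DEC 4 -> ACC=-11
Event 13 (EXEC): [IRQ1] PC=3: IRET -> resume IRQ1 at PC=2 (depth now 1)
Event 14 (EXEC): [IRQ1] PC=2: DEC 4 -> ACC=-15
Event 15 (EXEC): [IRQ1] PC=3: IRET -> resume MAIN at PC=0 (depth now 0)
Event 16 (EXEC): [MAIN] PC=0: NOP
Event 17 (INT 0): INT 0 arrives: push (MAIN, PC=1), enter IRQ0 at PC=0 (depth now 1)
Event 18 (EXEC): [IRQ0] PC=0: INC 4 -> ACC=-11
Event 19 (INT 0): INT 0 arrives: push (IRQ0, PC=1), enter IRQ0 at PC=0 (depth now 2)
Event 20 (EXEC): [IRQ0] PC=0: INC 4 -> ACC=-7
Event 21 (EXEC): [IRQ0] PC=1: INC 4 -> ACC=-3
Event 22 (EXEC): [IRQ0] PC=2: INC 4 -> ACC=1
Event 23 (EXEC): [IRQ0] PC=3: IRET -> resume IRQ0 at PC=1 (depth now 1)
Event 24 (EXEC): [IRQ0] PC=1: INC 4 -> ACC=5
Event 25 (EXEC): [IRQ0] PC=2: INC 4 -> ACC=9
Event 26 (EXEC): [IRQ0] PC=3: IRET -> resume MAIN at PC=1 (depth now 0)
Event 27 (EXEC): [MAIN] PC=1: INC 3 -> ACC=12
Event 28 (EXEC): [MAIN] PC=2: INC 1 -> ACC=13
Event 29 (EXEC): [MAIN] PC=3: HALT

Answer: 13 MAIN 0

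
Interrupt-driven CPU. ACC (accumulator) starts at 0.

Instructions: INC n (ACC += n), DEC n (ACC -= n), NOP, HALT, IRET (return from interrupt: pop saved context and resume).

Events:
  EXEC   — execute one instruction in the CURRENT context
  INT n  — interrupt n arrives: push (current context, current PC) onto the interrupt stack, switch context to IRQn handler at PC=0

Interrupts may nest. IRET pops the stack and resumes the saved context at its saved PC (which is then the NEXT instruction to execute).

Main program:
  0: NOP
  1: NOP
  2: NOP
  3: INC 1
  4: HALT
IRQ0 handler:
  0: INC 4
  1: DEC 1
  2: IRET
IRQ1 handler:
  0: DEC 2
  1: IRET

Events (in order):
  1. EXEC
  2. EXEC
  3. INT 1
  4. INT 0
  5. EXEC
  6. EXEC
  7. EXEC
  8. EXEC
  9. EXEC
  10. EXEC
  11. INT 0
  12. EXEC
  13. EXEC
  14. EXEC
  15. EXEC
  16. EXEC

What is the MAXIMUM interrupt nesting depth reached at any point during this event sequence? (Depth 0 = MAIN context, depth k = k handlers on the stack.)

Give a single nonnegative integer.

Answer: 2

Derivation:
Event 1 (EXEC): [MAIN] PC=0: NOP [depth=0]
Event 2 (EXEC): [MAIN] PC=1: NOP [depth=0]
Event 3 (INT 1): INT 1 arrives: push (MAIN, PC=2), enter IRQ1 at PC=0 (depth now 1) [depth=1]
Event 4 (INT 0): INT 0 arrives: push (IRQ1, PC=0), enter IRQ0 at PC=0 (depth now 2) [depth=2]
Event 5 (EXEC): [IRQ0] PC=0: INC 4 -> ACC=4 [depth=2]
Event 6 (EXEC): [IRQ0] PC=1: DEC 1 -> ACC=3 [depth=2]
Event 7 (EXEC): [IRQ0] PC=2: IRET -> resume IRQ1 at PC=0 (depth now 1) [depth=1]
Event 8 (EXEC): [IRQ1] PC=0: DEC 2 -> ACC=1 [depth=1]
Event 9 (EXEC): [IRQ1] PC=1: IRET -> resume MAIN at PC=2 (depth now 0) [depth=0]
Event 10 (EXEC): [MAIN] PC=2: NOP [depth=0]
Event 11 (INT 0): INT 0 arrives: push (MAIN, PC=3), enter IRQ0 at PC=0 (depth now 1) [depth=1]
Event 12 (EXEC): [IRQ0] PC=0: INC 4 -> ACC=5 [depth=1]
Event 13 (EXEC): [IRQ0] PC=1: DEC 1 -> ACC=4 [depth=1]
Event 14 (EXEC): [IRQ0] PC=2: IRET -> resume MAIN at PC=3 (depth now 0) [depth=0]
Event 15 (EXEC): [MAIN] PC=3: INC 1 -> ACC=5 [depth=0]
Event 16 (EXEC): [MAIN] PC=4: HALT [depth=0]
Max depth observed: 2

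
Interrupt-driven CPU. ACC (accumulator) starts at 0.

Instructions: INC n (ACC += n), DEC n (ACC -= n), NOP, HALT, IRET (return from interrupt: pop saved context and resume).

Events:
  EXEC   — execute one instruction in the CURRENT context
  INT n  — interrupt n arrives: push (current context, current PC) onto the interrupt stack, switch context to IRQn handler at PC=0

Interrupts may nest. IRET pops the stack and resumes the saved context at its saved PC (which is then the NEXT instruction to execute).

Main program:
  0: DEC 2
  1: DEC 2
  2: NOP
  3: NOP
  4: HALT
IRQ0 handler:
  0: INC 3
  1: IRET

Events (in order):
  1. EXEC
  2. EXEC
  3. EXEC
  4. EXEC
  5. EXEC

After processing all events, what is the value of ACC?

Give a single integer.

Answer: -4

Derivation:
Event 1 (EXEC): [MAIN] PC=0: DEC 2 -> ACC=-2
Event 2 (EXEC): [MAIN] PC=1: DEC 2 -> ACC=-4
Event 3 (EXEC): [MAIN] PC=2: NOP
Event 4 (EXEC): [MAIN] PC=3: NOP
Event 5 (EXEC): [MAIN] PC=4: HALT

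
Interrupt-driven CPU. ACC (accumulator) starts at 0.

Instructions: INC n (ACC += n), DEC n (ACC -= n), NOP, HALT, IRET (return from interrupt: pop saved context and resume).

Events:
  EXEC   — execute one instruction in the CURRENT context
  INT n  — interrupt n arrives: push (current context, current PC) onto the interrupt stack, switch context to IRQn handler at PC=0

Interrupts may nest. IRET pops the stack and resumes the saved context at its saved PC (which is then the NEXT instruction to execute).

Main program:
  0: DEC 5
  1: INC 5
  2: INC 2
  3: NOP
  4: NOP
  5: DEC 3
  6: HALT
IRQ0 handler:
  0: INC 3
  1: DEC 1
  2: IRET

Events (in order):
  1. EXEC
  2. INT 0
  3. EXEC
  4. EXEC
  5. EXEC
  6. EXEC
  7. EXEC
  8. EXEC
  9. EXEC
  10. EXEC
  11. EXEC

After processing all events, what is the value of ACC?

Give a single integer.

Event 1 (EXEC): [MAIN] PC=0: DEC 5 -> ACC=-5
Event 2 (INT 0): INT 0 arrives: push (MAIN, PC=1), enter IRQ0 at PC=0 (depth now 1)
Event 3 (EXEC): [IRQ0] PC=0: INC 3 -> ACC=-2
Event 4 (EXEC): [IRQ0] PC=1: DEC 1 -> ACC=-3
Event 5 (EXEC): [IRQ0] PC=2: IRET -> resume MAIN at PC=1 (depth now 0)
Event 6 (EXEC): [MAIN] PC=1: INC 5 -> ACC=2
Event 7 (EXEC): [MAIN] PC=2: INC 2 -> ACC=4
Event 8 (EXEC): [MAIN] PC=3: NOP
Event 9 (EXEC): [MAIN] PC=4: NOP
Event 10 (EXEC): [MAIN] PC=5: DEC 3 -> ACC=1
Event 11 (EXEC): [MAIN] PC=6: HALT

Answer: 1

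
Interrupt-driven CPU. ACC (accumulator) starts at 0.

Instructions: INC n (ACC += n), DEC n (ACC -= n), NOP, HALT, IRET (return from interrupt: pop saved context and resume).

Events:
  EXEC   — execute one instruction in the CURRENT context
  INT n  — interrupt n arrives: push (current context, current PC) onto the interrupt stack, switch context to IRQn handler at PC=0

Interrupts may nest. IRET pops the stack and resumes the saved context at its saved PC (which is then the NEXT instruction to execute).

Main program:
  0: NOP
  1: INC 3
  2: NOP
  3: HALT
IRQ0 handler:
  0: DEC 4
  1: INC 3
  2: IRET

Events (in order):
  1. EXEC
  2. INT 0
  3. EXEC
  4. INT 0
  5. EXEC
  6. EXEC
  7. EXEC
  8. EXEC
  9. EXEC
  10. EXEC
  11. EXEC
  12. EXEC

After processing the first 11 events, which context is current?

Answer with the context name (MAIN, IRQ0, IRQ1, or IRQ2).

Answer: MAIN

Derivation:
Event 1 (EXEC): [MAIN] PC=0: NOP
Event 2 (INT 0): INT 0 arrives: push (MAIN, PC=1), enter IRQ0 at PC=0 (depth now 1)
Event 3 (EXEC): [IRQ0] PC=0: DEC 4 -> ACC=-4
Event 4 (INT 0): INT 0 arrives: push (IRQ0, PC=1), enter IRQ0 at PC=0 (depth now 2)
Event 5 (EXEC): [IRQ0] PC=0: DEC 4 -> ACC=-8
Event 6 (EXEC): [IRQ0] PC=1: INC 3 -> ACC=-5
Event 7 (EXEC): [IRQ0] PC=2: IRET -> resume IRQ0 at PC=1 (depth now 1)
Event 8 (EXEC): [IRQ0] PC=1: INC 3 -> ACC=-2
Event 9 (EXEC): [IRQ0] PC=2: IRET -> resume MAIN at PC=1 (depth now 0)
Event 10 (EXEC): [MAIN] PC=1: INC 3 -> ACC=1
Event 11 (EXEC): [MAIN] PC=2: NOP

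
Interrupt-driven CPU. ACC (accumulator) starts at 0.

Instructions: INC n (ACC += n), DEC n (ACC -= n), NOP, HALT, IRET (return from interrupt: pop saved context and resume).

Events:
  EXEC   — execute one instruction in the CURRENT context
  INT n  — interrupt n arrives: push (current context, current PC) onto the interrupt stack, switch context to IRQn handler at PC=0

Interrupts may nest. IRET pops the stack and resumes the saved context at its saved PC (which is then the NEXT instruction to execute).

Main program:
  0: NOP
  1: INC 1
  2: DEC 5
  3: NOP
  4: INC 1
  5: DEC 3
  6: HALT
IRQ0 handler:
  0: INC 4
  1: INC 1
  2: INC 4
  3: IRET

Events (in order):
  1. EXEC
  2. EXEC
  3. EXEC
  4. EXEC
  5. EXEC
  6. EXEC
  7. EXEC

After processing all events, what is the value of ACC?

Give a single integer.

Answer: -6

Derivation:
Event 1 (EXEC): [MAIN] PC=0: NOP
Event 2 (EXEC): [MAIN] PC=1: INC 1 -> ACC=1
Event 3 (EXEC): [MAIN] PC=2: DEC 5 -> ACC=-4
Event 4 (EXEC): [MAIN] PC=3: NOP
Event 5 (EXEC): [MAIN] PC=4: INC 1 -> ACC=-3
Event 6 (EXEC): [MAIN] PC=5: DEC 3 -> ACC=-6
Event 7 (EXEC): [MAIN] PC=6: HALT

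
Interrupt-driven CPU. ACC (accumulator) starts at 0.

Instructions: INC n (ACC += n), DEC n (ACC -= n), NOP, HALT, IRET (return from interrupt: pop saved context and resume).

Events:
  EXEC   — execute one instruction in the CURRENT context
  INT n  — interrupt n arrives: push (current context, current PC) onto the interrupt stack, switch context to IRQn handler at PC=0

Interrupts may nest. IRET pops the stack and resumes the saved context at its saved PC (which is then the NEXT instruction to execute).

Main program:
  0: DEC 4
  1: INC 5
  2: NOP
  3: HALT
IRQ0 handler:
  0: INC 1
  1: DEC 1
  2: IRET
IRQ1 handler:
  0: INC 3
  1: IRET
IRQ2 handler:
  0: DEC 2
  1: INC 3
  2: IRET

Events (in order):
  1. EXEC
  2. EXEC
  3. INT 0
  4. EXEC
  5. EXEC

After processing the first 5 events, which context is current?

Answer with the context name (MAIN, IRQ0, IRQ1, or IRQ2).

Event 1 (EXEC): [MAIN] PC=0: DEC 4 -> ACC=-4
Event 2 (EXEC): [MAIN] PC=1: INC 5 -> ACC=1
Event 3 (INT 0): INT 0 arrives: push (MAIN, PC=2), enter IRQ0 at PC=0 (depth now 1)
Event 4 (EXEC): [IRQ0] PC=0: INC 1 -> ACC=2
Event 5 (EXEC): [IRQ0] PC=1: DEC 1 -> ACC=1

Answer: IRQ0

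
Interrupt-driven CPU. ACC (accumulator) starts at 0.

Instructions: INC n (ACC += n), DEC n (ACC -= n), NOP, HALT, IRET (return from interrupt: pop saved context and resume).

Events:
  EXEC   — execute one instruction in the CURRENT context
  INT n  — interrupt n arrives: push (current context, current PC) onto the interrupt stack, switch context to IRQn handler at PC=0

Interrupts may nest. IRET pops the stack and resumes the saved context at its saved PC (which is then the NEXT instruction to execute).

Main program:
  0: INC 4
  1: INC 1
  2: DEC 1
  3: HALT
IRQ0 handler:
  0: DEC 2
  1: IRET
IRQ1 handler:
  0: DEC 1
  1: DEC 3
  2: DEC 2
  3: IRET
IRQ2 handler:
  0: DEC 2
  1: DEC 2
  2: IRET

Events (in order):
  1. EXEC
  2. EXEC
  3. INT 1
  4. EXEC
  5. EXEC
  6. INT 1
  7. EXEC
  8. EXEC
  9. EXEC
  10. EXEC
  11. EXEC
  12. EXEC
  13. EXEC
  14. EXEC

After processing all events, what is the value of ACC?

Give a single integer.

Event 1 (EXEC): [MAIN] PC=0: INC 4 -> ACC=4
Event 2 (EXEC): [MAIN] PC=1: INC 1 -> ACC=5
Event 3 (INT 1): INT 1 arrives: push (MAIN, PC=2), enter IRQ1 at PC=0 (depth now 1)
Event 4 (EXEC): [IRQ1] PC=0: DEC 1 -> ACC=4
Event 5 (EXEC): [IRQ1] PC=1: DEC 3 -> ACC=1
Event 6 (INT 1): INT 1 arrives: push (IRQ1, PC=2), enter IRQ1 at PC=0 (depth now 2)
Event 7 (EXEC): [IRQ1] PC=0: DEC 1 -> ACC=0
Event 8 (EXEC): [IRQ1] PC=1: DEC 3 -> ACC=-3
Event 9 (EXEC): [IRQ1] PC=2: DEC 2 -> ACC=-5
Event 10 (EXEC): [IRQ1] PC=3: IRET -> resume IRQ1 at PC=2 (depth now 1)
Event 11 (EXEC): [IRQ1] PC=2: DEC 2 -> ACC=-7
Event 12 (EXEC): [IRQ1] PC=3: IRET -> resume MAIN at PC=2 (depth now 0)
Event 13 (EXEC): [MAIN] PC=2: DEC 1 -> ACC=-8
Event 14 (EXEC): [MAIN] PC=3: HALT

Answer: -8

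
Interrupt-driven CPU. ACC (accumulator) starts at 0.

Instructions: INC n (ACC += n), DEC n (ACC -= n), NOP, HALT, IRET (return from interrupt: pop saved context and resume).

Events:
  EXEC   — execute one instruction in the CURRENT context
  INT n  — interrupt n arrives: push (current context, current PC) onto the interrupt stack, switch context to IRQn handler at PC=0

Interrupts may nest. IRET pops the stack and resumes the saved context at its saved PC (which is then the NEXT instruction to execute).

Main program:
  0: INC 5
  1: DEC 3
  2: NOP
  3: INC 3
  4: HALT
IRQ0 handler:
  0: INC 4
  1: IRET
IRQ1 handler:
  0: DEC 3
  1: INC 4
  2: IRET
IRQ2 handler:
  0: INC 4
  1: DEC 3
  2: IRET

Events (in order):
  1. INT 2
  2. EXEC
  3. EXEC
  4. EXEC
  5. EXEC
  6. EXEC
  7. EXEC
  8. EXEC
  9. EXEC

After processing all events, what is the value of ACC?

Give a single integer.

Event 1 (INT 2): INT 2 arrives: push (MAIN, PC=0), enter IRQ2 at PC=0 (depth now 1)
Event 2 (EXEC): [IRQ2] PC=0: INC 4 -> ACC=4
Event 3 (EXEC): [IRQ2] PC=1: DEC 3 -> ACC=1
Event 4 (EXEC): [IRQ2] PC=2: IRET -> resume MAIN at PC=0 (depth now 0)
Event 5 (EXEC): [MAIN] PC=0: INC 5 -> ACC=6
Event 6 (EXEC): [MAIN] PC=1: DEC 3 -> ACC=3
Event 7 (EXEC): [MAIN] PC=2: NOP
Event 8 (EXEC): [MAIN] PC=3: INC 3 -> ACC=6
Event 9 (EXEC): [MAIN] PC=4: HALT

Answer: 6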